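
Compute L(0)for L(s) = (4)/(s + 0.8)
DC gain = L(0) = num(0)/den(0) = 4/0.8 = 5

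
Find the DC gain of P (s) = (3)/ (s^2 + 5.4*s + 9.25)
DC gain = P(0) = num(0)/den(0) = 3/9.25 = 0.3243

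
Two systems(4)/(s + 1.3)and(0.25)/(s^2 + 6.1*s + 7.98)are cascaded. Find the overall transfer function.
Series: H = H₁ · H₂ = (n₁·n₂)/(d₁·d₂).
Num: n₁·n₂ = 1. Den: d₁·d₂ = s^3 + 7.4*s^2 + 15.91*s + 10.374.
H(s) = (1)/(s^3 + 7.4*s^2 + 15.91*s + 10.374)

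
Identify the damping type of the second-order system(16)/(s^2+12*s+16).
Standard form: ωn²/(s²+2ζωn·s+ωn²) gives ωn=4, ζ=1.5.
Overdamped (ζ = 1.5 > 1)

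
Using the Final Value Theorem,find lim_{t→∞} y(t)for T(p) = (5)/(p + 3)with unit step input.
FVT: lim_{t→∞} y(t) = lim_{p→0} p*Y(p) where Y(p) = T(p)/p.
= lim_{p→0} T(p) = T(0) = num(0)/den(0) = 5/3 = 1.667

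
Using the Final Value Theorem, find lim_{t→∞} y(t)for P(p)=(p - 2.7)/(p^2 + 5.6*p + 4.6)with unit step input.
FVT: lim_{t→∞} y(t) = lim_{p→0} p*Y(p) where Y(p) = P(p)/p.
= lim_{p→0} P(p) = P(0) = num(0)/den(0) = -2.7/4.6 = -0.587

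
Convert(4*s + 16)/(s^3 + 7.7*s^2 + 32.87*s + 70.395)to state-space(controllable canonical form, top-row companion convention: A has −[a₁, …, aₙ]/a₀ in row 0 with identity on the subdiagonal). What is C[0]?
Reachable canonical form: C = numerator coefficients (right-aligned, zero-padded to length n).
num = 4*s + 16, C = [[0, 4, 16]].
C[0] = 0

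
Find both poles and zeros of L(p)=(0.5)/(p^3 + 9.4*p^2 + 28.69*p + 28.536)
Set denominator = 0: p^3 + 9.4*p^2 + 28.69*p + 28.536 = (p + 2.4)(p + 2.9)(p + 4.1) = 0 → Poles: -2.4, -2.9, -4.1
Numerator is a nonzero constant (0.5) → Zeros: none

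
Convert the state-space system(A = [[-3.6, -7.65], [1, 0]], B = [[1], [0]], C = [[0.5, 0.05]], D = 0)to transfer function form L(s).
L(s) = C(sI - A)⁻¹B + D.
Characteristic polynomial det(sI - A) = s^2 + 3.6*s + 7.65.
Numerator from C·adj(sI-A)·B + D·det(sI-A) = 0.5*s + 0.05.
L(s) = (0.5*s + 0.05)/(s^2 + 3.6*s + 7.65)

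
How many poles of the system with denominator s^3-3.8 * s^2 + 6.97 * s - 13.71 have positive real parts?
s^3 - 3.8*s^2 + 6.97*s - 13.71 = (s - 3)(s^2 - 0.8*s + 4.57). Poles: 0.4 + 2.1j, 0.4 - 2.1j, 3. RHP poles (Re>0): 3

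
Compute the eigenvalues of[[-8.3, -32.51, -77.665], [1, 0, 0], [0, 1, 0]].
Eigenvalues solve det(λI - A) = 0.
Characteristic polynomial: λ^3 + 8.3*λ^2 + 32.51*λ + 77.665 = 0.
Factor: (λ + 4.9)(λ^2 + 3.4*λ + 15.85) = 0.
Roots: -1.7 + 3.6j, -1.7 - 3.6j, -4.9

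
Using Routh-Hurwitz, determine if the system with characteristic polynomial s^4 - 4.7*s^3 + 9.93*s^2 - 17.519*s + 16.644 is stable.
Routh array:
s^4: [1, 9.93, 16.644]; s^3: [-4.7, -17.519]; s^2: [6.20255, 16.644]; s^1: [-4.90697]; s^0: [16.644]
First column: [1, -4.7, 6.20255, -4.90697, 16.644]. Sign changes = 4.
No, unstable (4 RHP root(s))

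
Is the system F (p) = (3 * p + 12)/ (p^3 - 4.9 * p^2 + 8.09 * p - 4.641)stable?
Denominator: p^3 - 4.9*p^2 + 8.09*p - 4.641 = (p - 2.1)(p^2 - 2.8*p + 2.21). Poles: 1.4 + 0.5j, 1.4 - 0.5j, 2.1. All Re(p)<0: No (unstable)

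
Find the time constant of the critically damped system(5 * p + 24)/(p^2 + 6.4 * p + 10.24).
Critically damped (ζ = 1): repeated real pole at -3.2, -3.2. τ = -1/pole = 0.3125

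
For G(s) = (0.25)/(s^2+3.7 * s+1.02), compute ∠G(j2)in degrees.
Substitute s = j*2: G(j2) = -0.0117064 - 0.0290696j.
∠G(j2) = atan2(Im, Re) = atan2(-0.0290696, -0.0117064) = -111.93°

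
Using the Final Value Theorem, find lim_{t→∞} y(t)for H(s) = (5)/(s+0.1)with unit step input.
FVT: lim_{t→∞} y(t) = lim_{s→0} s*Y(s) where Y(s) = H(s)/s.
= lim_{s→0} H(s) = H(0) = num(0)/den(0) = 5/0.1 = 50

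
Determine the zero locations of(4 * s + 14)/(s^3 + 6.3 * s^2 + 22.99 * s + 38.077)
Set numerator = 0: 4*s + 14 = 0 → Zeros: -3.5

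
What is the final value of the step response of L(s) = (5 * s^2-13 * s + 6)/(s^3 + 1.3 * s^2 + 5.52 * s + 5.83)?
FVT: lim_{t→∞} y(t) = lim_{s→0} s*Y(s) where Y(s) = L(s)/s.
= lim_{s→0} L(s) = L(0) = num(0)/den(0) = 6/5.83 = 1.029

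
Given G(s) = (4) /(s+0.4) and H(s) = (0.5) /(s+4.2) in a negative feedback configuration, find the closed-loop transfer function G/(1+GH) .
Closed-loop T = G/(1+GH).
Numerator: G_num * H_den = 4*s + 16.8.
Denominator: G_den * H_den + G_num * H_num = (s^2 + 4.6*s + 1.68) + (2) = s^2 + 4.6*s + 3.68.
T(s) = (4*s + 16.8)/(s^2 + 4.6*s + 3.68)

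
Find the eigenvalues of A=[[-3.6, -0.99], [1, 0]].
Eigenvalues solve det(λI - A) = 0.
Characteristic polynomial: λ^2 + 3.6*λ + 0.99 = 0.
Factor: (λ + 3.3)(λ + 0.3) = 0.
Roots: -0.3, -3.3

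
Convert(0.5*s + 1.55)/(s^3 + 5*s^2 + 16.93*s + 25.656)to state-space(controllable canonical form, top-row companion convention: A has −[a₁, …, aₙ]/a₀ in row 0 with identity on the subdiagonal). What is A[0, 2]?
Reachable canonical form for den = s^3 + 5*s^2 + 16.93*s + 25.656: top row of A = -[a₁,a₂,...,aₙ]/a₀, ones on the subdiagonal, zeros elsewhere.
A = [[-5, -16.93, -25.656], [1, 0, 0], [0, 1, 0]].
A[0,2] = -25.656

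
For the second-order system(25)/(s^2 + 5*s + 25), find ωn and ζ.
Standard form: ωn²/(s²+2ζωn·s+ωn²).
const=25=ωn² → ωn=5, s coeff=5=2ζωn → ζ=0.5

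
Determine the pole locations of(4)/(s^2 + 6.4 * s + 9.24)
Set denominator = 0: s^2 + 6.4*s + 9.24 = (s + 2.2)(s + 4.2) = 0 → Poles: -2.2, -4.2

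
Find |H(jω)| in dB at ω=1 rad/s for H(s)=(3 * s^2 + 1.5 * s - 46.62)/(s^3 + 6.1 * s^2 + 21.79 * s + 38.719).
Substitute s = j*1: H(j1) = -1.06092 + 0.72217j.
|H(j1)| = sqrt(Re² + Im²) = 1.283.
20*log₁₀(1.283) = 2.17 dB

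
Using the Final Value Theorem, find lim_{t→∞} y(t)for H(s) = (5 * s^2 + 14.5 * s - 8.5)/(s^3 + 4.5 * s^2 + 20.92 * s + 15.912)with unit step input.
FVT: lim_{t→∞} y(t) = lim_{s→0} s*Y(s) where Y(s) = H(s)/s.
= lim_{s→0} H(s) = H(0) = num(0)/den(0) = -8.5/15.912 = -0.5342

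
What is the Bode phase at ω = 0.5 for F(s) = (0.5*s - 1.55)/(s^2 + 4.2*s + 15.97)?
Substitute s = j*0.5: F(j0.5) = -0.0947845 + 0.0285654j.
∠F(j0.5) = atan2(Im, Re) = atan2(0.0285654, -0.0947845) = 163.23°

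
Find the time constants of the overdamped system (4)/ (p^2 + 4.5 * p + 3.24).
Overdamped: real poles at -0.9, -3.6. τ = -1/pole → τ₁ = 1.111, τ₂ = 0.2778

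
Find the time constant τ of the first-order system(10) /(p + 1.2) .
First-order system: τ = -1/pole. Pole = -1.2. τ = -1/(-1.2) = 0.8333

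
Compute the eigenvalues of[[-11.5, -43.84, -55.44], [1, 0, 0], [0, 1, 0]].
Eigenvalues solve det(λI - A) = 0.
Characteristic polynomial: λ^3 + 11.5*λ^2 + 43.84*λ + 55.44 = 0.
Factor: (λ + 3.5)(λ + 3.6)(λ + 4.4) = 0.
Roots: -3.5, -3.6, -4.4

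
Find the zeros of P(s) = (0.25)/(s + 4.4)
Numerator is a nonzero constant (0.25) → Zeros: none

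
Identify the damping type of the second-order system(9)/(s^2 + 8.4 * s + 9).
Standard form: ωn²/(s²+2ζωn·s+ωn²) gives ωn=3, ζ=1.4.
Overdamped (ζ = 1.4 > 1)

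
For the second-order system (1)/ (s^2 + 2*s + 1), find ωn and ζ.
Standard form: ωn²/(s²+2ζωn·s+ωn²).
const=1=ωn² → ωn=1, s coeff=2=2ζωn → ζ=1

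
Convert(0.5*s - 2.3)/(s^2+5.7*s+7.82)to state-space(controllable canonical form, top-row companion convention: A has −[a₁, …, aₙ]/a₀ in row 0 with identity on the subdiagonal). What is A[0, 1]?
Reachable canonical form for den = s^2 + 5.7*s + 7.82: top row of A = -[a₁,a₂,...,aₙ]/a₀, ones on the subdiagonal, zeros elsewhere.
A = [[-5.7, -7.82], [1, 0]].
A[0,1] = -7.82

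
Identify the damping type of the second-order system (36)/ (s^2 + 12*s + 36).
Standard form: ωn²/(s²+2ζωn·s+ωn²) gives ωn=6, ζ=1.
Critically damped (ζ = 1)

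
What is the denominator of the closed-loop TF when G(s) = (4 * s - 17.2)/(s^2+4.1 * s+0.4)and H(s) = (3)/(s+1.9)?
Characteristic poly = G_den * H_den + G_num * H_num = (s^3 + 6*s^2 + 8.19*s + 0.76) + (12*s - 51.6) = s^3 + 6*s^2 + 20.19*s - 50.84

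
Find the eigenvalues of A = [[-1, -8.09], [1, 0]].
Eigenvalues solve det(λI - A) = 0.
Characteristic polynomial: λ^2 + λ + 8.09 = 0.
Roots: -0.5 + 2.8j, -0.5 - 2.8j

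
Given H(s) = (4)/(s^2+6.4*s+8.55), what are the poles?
Set denominator = 0: s^2 + 6.4*s + 8.55 = (s + 4.5)(s + 1.9) = 0 → Poles: -1.9, -4.5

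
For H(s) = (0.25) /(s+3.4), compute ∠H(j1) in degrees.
Substitute s = j*1: H(j1) = 0.0676752 - 0.0199045j.
∠H(j1) = atan2(Im, Re) = atan2(-0.0199045, 0.0676752) = -16.39°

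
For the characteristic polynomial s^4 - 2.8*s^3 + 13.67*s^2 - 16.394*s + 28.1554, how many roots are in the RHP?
s^4 - 2.8*s^3 + 13.67*s^2 - 16.394*s + 28.1554 = (s^2 - 1.4*s + 8.33)(s^2 - 1.4*s + 3.38). Poles: 0.7 + 1.7j, 0.7 + 2.8j, 0.7 - 1.7j, 0.7 - 2.8j. RHP poles (Re>0): 4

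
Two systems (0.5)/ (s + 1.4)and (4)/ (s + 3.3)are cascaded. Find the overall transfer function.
Series: H = H₁ · H₂ = (n₁·n₂)/(d₁·d₂).
Num: n₁·n₂ = 2. Den: d₁·d₂ = s^2 + 4.7*s + 4.62.
H(s) = (2)/(s^2 + 4.7*s + 4.62)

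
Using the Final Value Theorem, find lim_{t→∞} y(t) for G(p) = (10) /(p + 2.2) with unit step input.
FVT: lim_{t→∞} y(t) = lim_{p→0} p*Y(p) where Y(p) = G(p)/p.
= lim_{p→0} G(p) = G(0) = num(0)/den(0) = 10/2.2 = 4.545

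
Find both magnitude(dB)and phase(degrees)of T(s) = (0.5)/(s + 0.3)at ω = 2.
Substitute s = j*2: T(j2) = 0.0366748 - 0.244499j.
|T| = 20*log₁₀(sqrt(Re²+Im²)) = -12.14 dB.
∠T = atan2(Im, Re) = -81.47°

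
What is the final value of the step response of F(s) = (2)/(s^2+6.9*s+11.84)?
FVT: lim_{t→∞} y(t) = lim_{s→0} s*Y(s) where Y(s) = F(s)/s.
= lim_{s→0} F(s) = F(0) = num(0)/den(0) = 2/11.84 = 0.1689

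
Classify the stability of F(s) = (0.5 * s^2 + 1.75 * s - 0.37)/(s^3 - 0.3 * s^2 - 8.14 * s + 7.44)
Denominator: s^3 - 0.3*s^2 - 8.14*s + 7.44 = (s - 1)(s - 2.4)(s + 3.1). Poles: -3.1, 1, 2.4. Unstable (2 pole(s) in RHP)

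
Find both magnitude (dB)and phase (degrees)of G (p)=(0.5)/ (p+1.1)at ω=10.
Substitute p = j*10: G(j10) = 0.00543425 - 0.0494022j.
|G| = 20*log₁₀(sqrt(Re²+Im²)) = -26.07 dB.
∠G = atan2(Im, Re) = -83.72°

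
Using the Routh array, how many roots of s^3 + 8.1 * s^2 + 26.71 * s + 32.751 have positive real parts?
Routh array:
s^3: [1, 26.71]; s^2: [8.1, 32.751]; s^1: [22.6667]; s^0: [32.751]
First column: [1, 8.1, 22.6667, 32.751]. Sign changes = RHP roots = 0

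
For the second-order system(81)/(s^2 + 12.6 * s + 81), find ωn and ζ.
Standard form: ωn²/(s²+2ζωn·s+ωn²).
const=81=ωn² → ωn=9, s coeff=12.6=2ζωn → ζ=0.7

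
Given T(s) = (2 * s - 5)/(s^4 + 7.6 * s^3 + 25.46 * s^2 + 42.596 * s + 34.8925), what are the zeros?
Set numerator = 0: 2*s - 5 = 0 → Zeros: 2.5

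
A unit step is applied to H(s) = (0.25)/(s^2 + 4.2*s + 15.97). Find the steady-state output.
FVT: lim_{t→∞} y(t) = lim_{s→0} s*Y(s) where Y(s) = H(s)/s.
= lim_{s→0} H(s) = H(0) = num(0)/den(0) = 0.25/15.97 = 0.01565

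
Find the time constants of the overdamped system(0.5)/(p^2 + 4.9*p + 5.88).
Overdamped: real poles at -2.1, -2.8. τ = -1/pole → τ₁ = 0.4762, τ₂ = 0.3571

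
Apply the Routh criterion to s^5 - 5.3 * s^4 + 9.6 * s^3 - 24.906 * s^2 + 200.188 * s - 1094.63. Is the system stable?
Routh array:
s^5: [1, 9.6, 200.188]; s^4: [-5.3, -24.906, -1094.63]; s^3: [4.90075, -6.34596]; s^2: [-31.7689, -1094.63]; s^1: [-175.206]; s^0: [-1094.63]
First column: [1, -5.3, 4.90075, -31.7689, -175.206, -1094.63]. Sign changes = 3.
No, unstable (3 RHP root(s))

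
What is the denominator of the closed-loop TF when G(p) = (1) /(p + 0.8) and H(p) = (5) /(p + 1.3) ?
Characteristic poly = G_den * H_den + G_num * H_num = (p^2 + 2.1*p + 1.04) + (5) = p^2 + 2.1*p + 6.04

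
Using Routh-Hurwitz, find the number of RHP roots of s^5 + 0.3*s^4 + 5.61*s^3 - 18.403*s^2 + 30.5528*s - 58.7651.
Routh array:
s^5: [1, 5.61, 30.5528]; s^4: [0.3, -18.403, -58.7651]; s^3: [66.9533, 226.436]; s^2: [-19.4176, -58.7651]; s^1: [23.81]; s^0: [-58.7651]
First column: [1, 0.3, 66.9533, -19.4176, 23.81, -58.7651]. Sign changes = RHP roots = 3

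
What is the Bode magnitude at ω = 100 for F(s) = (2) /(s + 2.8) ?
Substitute s = j*100: F(j100) = 0.000559561 - 0.0199843j.
|F(j100)| = sqrt(Re² + Im²) = 0.01999.
20*log₁₀(0.01999) = -33.98 dB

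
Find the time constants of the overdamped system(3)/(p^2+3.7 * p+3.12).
Overdamped: real poles at -1.3, -2.4. τ = -1/pole → τ₁ = 0.7692, τ₂ = 0.4167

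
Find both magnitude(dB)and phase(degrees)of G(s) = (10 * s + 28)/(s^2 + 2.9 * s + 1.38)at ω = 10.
Substitute s = j*10: G(j10) = 0.0131202 - 1.01014j.
|G| = 20*log₁₀(sqrt(Re²+Im²)) = 0.09 dB.
∠G = atan2(Im, Re) = -89.26°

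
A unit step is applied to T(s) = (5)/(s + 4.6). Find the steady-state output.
FVT: lim_{t→∞} y(t) = lim_{s→0} s*Y(s) where Y(s) = T(s)/s.
= lim_{s→0} T(s) = T(0) = num(0)/den(0) = 5/4.6 = 1.087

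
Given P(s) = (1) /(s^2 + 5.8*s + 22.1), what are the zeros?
Numerator is a nonzero constant (1) → Zeros: none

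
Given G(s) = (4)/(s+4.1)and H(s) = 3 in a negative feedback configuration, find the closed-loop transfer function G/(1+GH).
Closed-loop T = G/(1+GH).
Numerator: G_num * H_den = 4.
Denominator: G_den * H_den + G_num * H_num = (s + 4.1) + (12) = s + 16.1.
T(s) = (4)/(s + 16.1)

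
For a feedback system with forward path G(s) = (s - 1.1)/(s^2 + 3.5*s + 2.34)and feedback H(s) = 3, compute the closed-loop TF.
Closed-loop T = G/(1+GH).
Numerator: G_num * H_den = s - 1.1.
Denominator: G_den * H_den + G_num * H_num = (s^2 + 3.5*s + 2.34) + (3*s - 3.3) = s^2 + 6.5*s - 0.96.
T(s) = (s - 1.1)/(s^2 + 6.5*s - 0.96)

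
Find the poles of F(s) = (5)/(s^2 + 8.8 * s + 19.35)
Set denominator = 0: s^2 + 8.8*s + 19.35 = (s + 4.5)(s + 4.3) = 0 → Poles: -4.3, -4.5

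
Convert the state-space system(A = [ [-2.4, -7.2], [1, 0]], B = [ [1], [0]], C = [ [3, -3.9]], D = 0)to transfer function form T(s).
T(s) = C(sI - A)⁻¹B + D.
Characteristic polynomial det(sI - A) = s^2 + 2.4*s + 7.2.
Numerator from C·adj(sI-A)·B + D·det(sI-A) = 3*s - 3.9.
T(s) = (3*s - 3.9)/(s^2 + 2.4*s + 7.2)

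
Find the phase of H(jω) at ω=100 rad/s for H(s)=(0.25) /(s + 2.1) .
Substitute s = j*100: H(j100) = 5.24769e-05 - 0.0024989j.
∠H(j100) = atan2(Im, Re) = atan2(-0.0024989, 5.24769e-05) = -88.80°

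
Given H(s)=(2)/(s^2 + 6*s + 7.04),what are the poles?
Set denominator = 0: s^2 + 6*s + 7.04 = (s + 4.4)(s + 1.6) = 0 → Poles: -1.6, -4.4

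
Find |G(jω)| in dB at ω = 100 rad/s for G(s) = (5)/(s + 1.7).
Substitute s = j*100: G(j100) = 0.000849754 - 0.0499856j.
|G(j100)| = sqrt(Re² + Im²) = 0.04999.
20*log₁₀(0.04999) = -26.02 dB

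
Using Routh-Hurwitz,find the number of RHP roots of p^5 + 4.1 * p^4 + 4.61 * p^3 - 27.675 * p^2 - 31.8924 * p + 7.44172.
Routh array:
p^5: [1, 4.61, -31.8924]; p^4: [4.1, -27.675, 7.44172]; p^3: [11.36, -33.7075]; p^2: [-15.5095, 7.44172]; p^1: [-28.2567]; p^0: [7.44172]
First column: [1, 4.1, 11.36, -15.5095, -28.2567, 7.44172]. Sign changes = RHP roots = 2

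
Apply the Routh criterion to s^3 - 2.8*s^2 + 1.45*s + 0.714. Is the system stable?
Routh array:
s^3: [1, 1.45]; s^2: [-2.8, 0.714]; s^1: [1.705]; s^0: [0.714]
First column: [1, -2.8, 1.705, 0.714]. Sign changes = 2.
No, unstable (2 RHP root(s))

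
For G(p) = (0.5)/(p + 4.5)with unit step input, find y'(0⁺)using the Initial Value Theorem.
IVT: y'(0⁺) = lim_{p→∞} p²·Y(p) = lim_{p→∞} p·G(p).
deg(num) = 0, deg(den) = 1, relative degree = 1, so p·G(p) → (leading num)/(leading den) = 0.5/1 = 0.5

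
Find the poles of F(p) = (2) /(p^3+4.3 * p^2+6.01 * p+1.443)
Set denominator = 0: p^3 + 4.3*p^2 + 6.01*p + 1.443 = (p + 0.3)(p^2 + 4*p + 4.81) = 0 → Poles: -0.3, -2 + 0.9j, -2 - 0.9j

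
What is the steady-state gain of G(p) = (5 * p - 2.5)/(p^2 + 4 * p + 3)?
DC gain = G(0) = num(0)/den(0) = -2.5/3 = -0.8333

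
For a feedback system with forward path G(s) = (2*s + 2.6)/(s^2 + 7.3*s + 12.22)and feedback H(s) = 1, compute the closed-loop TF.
Closed-loop T = G/(1+GH).
Numerator: G_num * H_den = 2*s + 2.6.
Denominator: G_den * H_den + G_num * H_num = (s^2 + 7.3*s + 12.22) + (2*s + 2.6) = s^2 + 9.3*s + 14.82.
T(s) = (2*s + 2.6)/(s^2 + 9.3*s + 14.82)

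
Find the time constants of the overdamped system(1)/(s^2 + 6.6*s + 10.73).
Overdamped: real poles at -3.7, -2.9. τ = -1/pole → τ₁ = 0.2703, τ₂ = 0.3448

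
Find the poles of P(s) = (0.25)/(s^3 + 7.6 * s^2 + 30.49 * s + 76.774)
Set denominator = 0: s^3 + 7.6*s^2 + 30.49*s + 76.774 = (s + 4.6)(s^2 + 3*s + 16.69) = 0 → Poles: -1.5 + 3.8j, -1.5 - 3.8j, -4.6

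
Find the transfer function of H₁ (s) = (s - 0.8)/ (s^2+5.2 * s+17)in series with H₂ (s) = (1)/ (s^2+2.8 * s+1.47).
Series: H = H₁ · H₂ = (n₁·n₂)/(d₁·d₂).
Num: n₁·n₂ = s - 0.8. Den: d₁·d₂ = s^4 + 8*s^3 + 33.03*s^2 + 55.244*s + 24.99.
H(s) = (s - 0.8)/(s^4 + 8*s^3 + 33.03*s^2 + 55.244*s + 24.99)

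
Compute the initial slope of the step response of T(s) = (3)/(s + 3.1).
IVT: y'(0⁺) = lim_{s→∞} s²·Y(s) = lim_{s→∞} s·T(s).
deg(num) = 0, deg(den) = 1, relative degree = 1, so s·T(s) → (leading num)/(leading den) = 3/1 = 3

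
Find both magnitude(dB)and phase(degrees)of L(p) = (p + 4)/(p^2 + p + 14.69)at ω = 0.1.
Substitute p = j*0.1: L(j0.1) = 0.272513 + 0.00495563j.
|L| = 20*log₁₀(sqrt(Re²+Im²)) = -11.29 dB.
∠L = atan2(Im, Re) = 1.04°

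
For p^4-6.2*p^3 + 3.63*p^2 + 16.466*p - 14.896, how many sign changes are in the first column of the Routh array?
Routh array:
p^4: [1, 3.63, -14.896]; p^3: [-6.2, 16.466]; p^2: [6.28581, -14.896]; p^1: [1.77334]; p^0: [-14.896]
First column: [1, -6.2, 6.28581, 1.77334, -14.896]. Sign changes = 3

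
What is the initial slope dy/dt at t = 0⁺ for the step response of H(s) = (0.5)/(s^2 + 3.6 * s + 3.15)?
IVT: y'(0⁺) = lim_{s→∞} s²·Y(s) = lim_{s→∞} s·H(s).
deg(num) = 0, deg(den) = 2, relative degree = 2 ≥ 2, so s·H(s) → 0. Initial slope = 0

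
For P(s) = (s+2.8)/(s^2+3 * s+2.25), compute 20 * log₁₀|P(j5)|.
Substitute s = j*5: P(j5) = 0.0152176 - 0.209747j.
|P(j5)| = sqrt(Re² + Im²) = 0.2103.
20*log₁₀(0.2103) = -13.54 dB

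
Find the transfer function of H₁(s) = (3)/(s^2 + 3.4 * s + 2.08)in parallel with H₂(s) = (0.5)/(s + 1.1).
Parallel: H = H₁ + H₂ = (n₁·d₂ + n₂·d₁)/(d₁·d₂).
n₁·d₂ = 3*s + 3.3. n₂·d₁ = 0.5*s^2 + 1.7*s + 1.04. Sum = 0.5*s^2 + 4.7*s + 4.34. d₁·d₂ = s^3 + 4.5*s^2 + 5.82*s + 2.288.
H(s) = (0.5*s^2 + 4.7*s + 4.34)/(s^3 + 4.5*s^2 + 5.82*s + 2.288)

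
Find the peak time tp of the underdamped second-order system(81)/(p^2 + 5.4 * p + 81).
Standard form: ωn²/(p²+2ζωn·p+ωn²) → ωn = 9, ζ = 0.3.
ωd = ωn·√(1-ζ²) = 9·√(1-0.3²) = 8.585.
tp = π/ωd = π/8.585 = 0.3659 s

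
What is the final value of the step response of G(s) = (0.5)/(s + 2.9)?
FVT: lim_{t→∞} y(t) = lim_{s→0} s*Y(s) where Y(s) = G(s)/s.
= lim_{s→0} G(s) = G(0) = num(0)/den(0) = 0.5/2.9 = 0.1724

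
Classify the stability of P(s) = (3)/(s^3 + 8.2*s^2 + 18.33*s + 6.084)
Denominator: s^3 + 8.2*s^2 + 18.33*s + 6.084 = (s + 3.9)(s + 3.9)(s + 0.4). Poles: -0.4, -3.9, -3.9. Stable (all poles in LHP)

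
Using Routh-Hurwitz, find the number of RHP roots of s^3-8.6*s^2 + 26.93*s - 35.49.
Routh array:
s^3: [1, 26.93]; s^2: [-8.6, -35.49]; s^1: [22.8033]; s^0: [-35.49]
First column: [1, -8.6, 22.8033, -35.49]. Sign changes = RHP roots = 3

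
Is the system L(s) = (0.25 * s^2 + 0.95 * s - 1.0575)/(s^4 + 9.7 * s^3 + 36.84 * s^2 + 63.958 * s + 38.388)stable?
Denominator: s^4 + 9.7*s^3 + 36.84*s^2 + 63.958*s + 38.388 = (s + 1.2)(s + 3.5)(s^2 + 5*s + 9.14). Poles: -1.2, -2.5 + 1.7j, -2.5 - 1.7j, -3.5. All Re(p)<0: Yes (stable)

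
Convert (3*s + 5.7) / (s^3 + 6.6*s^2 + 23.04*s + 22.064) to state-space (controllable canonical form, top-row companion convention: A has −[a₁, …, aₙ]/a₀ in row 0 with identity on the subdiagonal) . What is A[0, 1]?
Reachable canonical form for den = s^3 + 6.6*s^2 + 23.04*s + 22.064: top row of A = -[a₁,a₂,...,aₙ]/a₀, ones on the subdiagonal, zeros elsewhere.
A = [[-6.6, -23.04, -22.064], [1, 0, 0], [0, 1, 0]].
A[0,1] = -23.04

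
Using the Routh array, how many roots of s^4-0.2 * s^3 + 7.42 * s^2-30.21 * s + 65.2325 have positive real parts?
Routh array:
s^4: [1, 7.42, 65.2325]; s^3: [-0.2, -30.21]; s^2: [-143.63, 65.2325]; s^1: [-30.3008]; s^0: [65.2325]
First column: [1, -0.2, -143.63, -30.3008, 65.2325]. Sign changes = RHP roots = 2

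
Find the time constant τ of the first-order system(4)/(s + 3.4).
First-order system: τ = -1/pole. Pole = -3.4. τ = -1/(-3.4) = 0.2941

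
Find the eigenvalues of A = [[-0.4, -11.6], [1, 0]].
Eigenvalues solve det(λI - A) = 0.
Characteristic polynomial: λ^2 + 0.4*λ + 11.6 = 0.
Roots: -0.2 + 3.4j, -0.2 - 3.4j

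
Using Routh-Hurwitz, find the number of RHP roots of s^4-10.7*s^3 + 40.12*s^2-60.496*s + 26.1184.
Routh array:
s^4: [1, 40.12, 26.1184]; s^3: [-10.7, -60.496]; s^2: [34.4662, 26.1184]; s^1: [-52.3876]; s^0: [26.1184]
First column: [1, -10.7, 34.4662, -52.3876, 26.1184]. Sign changes = RHP roots = 4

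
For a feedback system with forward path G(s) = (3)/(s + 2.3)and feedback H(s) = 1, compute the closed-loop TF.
Closed-loop T = G/(1+GH).
Numerator: G_num * H_den = 3.
Denominator: G_den * H_den + G_num * H_num = (s + 2.3) + (3) = s + 5.3.
T(s) = (3)/(s + 5.3)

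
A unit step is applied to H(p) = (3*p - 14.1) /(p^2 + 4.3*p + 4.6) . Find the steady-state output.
FVT: lim_{t→∞} y(t) = lim_{p→0} p*Y(p) where Y(p) = H(p)/p.
= lim_{p→0} H(p) = H(0) = num(0)/den(0) = -14.1/4.6 = -3.065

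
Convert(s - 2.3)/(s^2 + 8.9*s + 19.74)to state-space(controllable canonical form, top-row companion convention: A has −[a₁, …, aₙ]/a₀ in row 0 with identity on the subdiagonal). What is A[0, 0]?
Reachable canonical form for den = s^2 + 8.9*s + 19.74: top row of A = -[a₁,a₂,...,aₙ]/a₀, ones on the subdiagonal, zeros elsewhere.
A = [[-8.9, -19.74], [1, 0]].
A[0,0] = -8.9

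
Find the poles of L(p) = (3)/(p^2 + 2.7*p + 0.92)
Set denominator = 0: p^2 + 2.7*p + 0.92 = (p + 0.4)(p + 2.3) = 0 → Poles: -0.4, -2.3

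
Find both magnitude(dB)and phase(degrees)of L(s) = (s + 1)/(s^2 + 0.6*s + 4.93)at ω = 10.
Substitute s = j*10: L(j10) = -0.00386476 - 0.10543j.
|L| = 20*log₁₀(sqrt(Re²+Im²)) = -19.53 dB.
∠L = atan2(Im, Re) = -92.10°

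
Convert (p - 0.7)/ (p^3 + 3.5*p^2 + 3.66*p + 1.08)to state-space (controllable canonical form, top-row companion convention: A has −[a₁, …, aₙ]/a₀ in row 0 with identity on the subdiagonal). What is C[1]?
Reachable canonical form: C = numerator coefficients (right-aligned, zero-padded to length n).
num = p - 0.7, C = [[0, 1, -0.7]].
C[1] = 1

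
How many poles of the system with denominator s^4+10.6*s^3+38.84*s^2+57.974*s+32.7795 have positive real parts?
s^4 + 10.6*s^3 + 38.84*s^2 + 57.974*s + 32.7795 = (s + 3.9)(s + 4.1)(s^2 + 2.6*s + 2.05). Poles: -1.3 + 0.6j, -1.3 - 0.6j, -3.9, -4.1. RHP poles (Re>0): 0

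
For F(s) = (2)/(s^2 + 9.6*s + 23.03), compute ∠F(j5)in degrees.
Substitute s = j*5: F(j5) = -0.00170719 - 0.0415966j.
∠F(j5) = atan2(Im, Re) = atan2(-0.0415966, -0.00170719) = -92.35°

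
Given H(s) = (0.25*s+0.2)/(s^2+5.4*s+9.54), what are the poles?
Set denominator = 0: s^2 + 5.4*s + 9.54 = 0 → Poles: -2.7 + 1.5j, -2.7 - 1.5j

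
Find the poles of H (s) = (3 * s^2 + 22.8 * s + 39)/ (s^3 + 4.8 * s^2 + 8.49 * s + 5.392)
Set denominator = 0: s^3 + 4.8*s^2 + 8.49*s + 5.392 = (s + 1.6)(s^2 + 3.2*s + 3.37) = 0 → Poles: -1.6, -1.6 + 0.9j, -1.6 - 0.9j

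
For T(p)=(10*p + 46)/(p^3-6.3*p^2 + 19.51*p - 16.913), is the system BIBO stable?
Denominator: p^3 - 6.3*p^2 + 19.51*p - 16.913 = (p - 1.3)(p^2 - 5*p + 13.01). Poles: 1.3, 2.5 + 2.6j, 2.5 - 2.6j. All Re(p)<0: No (unstable)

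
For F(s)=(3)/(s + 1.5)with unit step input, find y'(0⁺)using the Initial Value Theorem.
IVT: y'(0⁺) = lim_{s→∞} s²·Y(s) = lim_{s→∞} s·F(s).
deg(num) = 0, deg(den) = 1, relative degree = 1, so s·F(s) → (leading num)/(leading den) = 3/1 = 3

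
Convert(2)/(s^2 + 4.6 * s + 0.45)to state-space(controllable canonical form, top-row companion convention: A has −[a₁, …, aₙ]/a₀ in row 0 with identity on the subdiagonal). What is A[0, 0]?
Reachable canonical form for den = s^2 + 4.6*s + 0.45: top row of A = -[a₁,a₂,...,aₙ]/a₀, ones on the subdiagonal, zeros elsewhere.
A = [[-4.6, -0.45], [1, 0]].
A[0,0] = -4.6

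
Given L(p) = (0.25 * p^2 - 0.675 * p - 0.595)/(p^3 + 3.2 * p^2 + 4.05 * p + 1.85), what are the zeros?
Set numerator = 0: 0.25*p^2 - 0.675*p - 0.595 = 0.25*(p - 3.4)(p + 0.7) = 0 → Zeros: -0.7, 3.4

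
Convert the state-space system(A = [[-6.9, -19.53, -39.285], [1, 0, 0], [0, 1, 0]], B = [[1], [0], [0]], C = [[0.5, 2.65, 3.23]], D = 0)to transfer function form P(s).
P(s) = C(sI - A)⁻¹B + D.
Characteristic polynomial det(sI - A) = s^3 + 6.9*s^2 + 19.53*s + 39.285.
Numerator from C·adj(sI-A)·B + D·det(sI-A) = 0.5*s^2 + 2.65*s + 3.23.
P(s) = (0.5*s^2 + 2.65*s + 3.23)/(s^3 + 6.9*s^2 + 19.53*s + 39.285)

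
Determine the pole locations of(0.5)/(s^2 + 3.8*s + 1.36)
Set denominator = 0: s^2 + 3.8*s + 1.36 = (s + 3.4)(s + 0.4) = 0 → Poles: -0.4, -3.4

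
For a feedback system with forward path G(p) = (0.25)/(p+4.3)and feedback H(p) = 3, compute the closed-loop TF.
Closed-loop T = G/(1+GH).
Numerator: G_num * H_den = 0.25.
Denominator: G_den * H_den + G_num * H_num = (p + 4.3) + (0.75) = p + 5.05.
T(p) = (0.25)/(p + 5.05)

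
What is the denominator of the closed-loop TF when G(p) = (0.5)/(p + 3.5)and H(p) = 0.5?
Characteristic poly = G_den * H_den + G_num * H_num = (p + 3.5) + (0.25) = p + 3.75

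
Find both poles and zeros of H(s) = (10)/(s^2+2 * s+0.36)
Set denominator = 0: s^2 + 2*s + 0.36 = (s + 0.2)(s + 1.8) = 0 → Poles: -0.2, -1.8
Numerator is a nonzero constant (10) → Zeros: none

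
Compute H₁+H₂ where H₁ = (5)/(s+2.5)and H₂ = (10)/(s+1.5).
Parallel: H = H₁ + H₂ = (n₁·d₂ + n₂·d₁)/(d₁·d₂).
n₁·d₂ = 5*s + 7.5. n₂·d₁ = 10*s + 25. Sum = 15*s + 32.5. d₁·d₂ = s^2 + 4*s + 3.75.
H(s) = (15*s + 32.5)/(s^2 + 4*s + 3.75)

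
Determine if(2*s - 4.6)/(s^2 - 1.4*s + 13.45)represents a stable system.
Denominator: s^2 - 1.4*s + 13.45. Poles: 0.7 + 3.6j, 0.7 - 3.6j. All Re(p)<0: No (unstable)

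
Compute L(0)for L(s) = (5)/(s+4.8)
DC gain = L(0) = num(0)/den(0) = 5/4.8 = 1.042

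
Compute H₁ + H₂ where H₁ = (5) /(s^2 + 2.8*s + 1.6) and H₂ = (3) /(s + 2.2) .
Parallel: H = H₁ + H₂ = (n₁·d₂ + n₂·d₁)/(d₁·d₂).
n₁·d₂ = 5*s + 11. n₂·d₁ = 3*s^2 + 8.4*s + 4.8. Sum = 3*s^2 + 13.4*s + 15.8. d₁·d₂ = s^3 + 5*s^2 + 7.76*s + 3.52.
H(s) = (3*s^2 + 13.4*s + 15.8)/(s^3 + 5*s^2 + 7.76*s + 3.52)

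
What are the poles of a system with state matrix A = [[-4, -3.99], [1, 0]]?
Eigenvalues solve det(λI - A) = 0.
Characteristic polynomial: λ^2 + 4*λ + 3.99 = 0.
Factor: (λ + 2.1)(λ + 1.9) = 0.
Roots: -1.9, -2.1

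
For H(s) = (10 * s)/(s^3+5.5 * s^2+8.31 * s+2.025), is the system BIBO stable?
Denominator: s^3 + 5.5*s^2 + 8.31*s + 2.025 = (s + 0.3)(s + 2.5)(s + 2.7). Poles: -0.3, -2.5, -2.7. All Re(p)<0: Yes (stable)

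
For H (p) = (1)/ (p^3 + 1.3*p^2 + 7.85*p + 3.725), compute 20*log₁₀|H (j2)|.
Substitute p = j*2: H(j2) = -0.0239972 - 0.125273j.
|H(j2)| = sqrt(Re² + Im²) = 0.1276.
20*log₁₀(0.1276) = -17.89 dB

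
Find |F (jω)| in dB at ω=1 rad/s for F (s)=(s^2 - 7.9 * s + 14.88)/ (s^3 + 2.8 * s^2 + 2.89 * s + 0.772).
Substitute s = j*1: F(j1) = -5.60576 - 1.32884j.
|F(j1)| = sqrt(Re² + Im²) = 5.761.
20*log₁₀(5.761) = 15.21 dB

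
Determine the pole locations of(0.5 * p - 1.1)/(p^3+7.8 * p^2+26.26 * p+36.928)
Set denominator = 0: p^3 + 7.8*p^2 + 26.26*p + 36.928 = (p + 3.2)(p^2 + 4.6*p + 11.54) = 0 → Poles: -2.3 + 2.5j, -2.3 - 2.5j, -3.2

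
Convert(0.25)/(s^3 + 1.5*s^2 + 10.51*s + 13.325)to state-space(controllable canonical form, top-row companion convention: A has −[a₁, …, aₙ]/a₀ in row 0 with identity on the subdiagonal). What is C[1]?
Reachable canonical form: C = numerator coefficients (right-aligned, zero-padded to length n).
num = 0.25, C = [[0, 0, 0.25]].
C[1] = 0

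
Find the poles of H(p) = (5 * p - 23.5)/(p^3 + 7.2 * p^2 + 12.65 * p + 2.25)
Set denominator = 0: p^3 + 7.2*p^2 + 12.65*p + 2.25 = (p + 4.5)(p + 2.5)(p + 0.2) = 0 → Poles: -0.2, -2.5, -4.5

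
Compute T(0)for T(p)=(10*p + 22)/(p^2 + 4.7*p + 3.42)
DC gain = T(0) = num(0)/den(0) = 22/3.42 = 6.433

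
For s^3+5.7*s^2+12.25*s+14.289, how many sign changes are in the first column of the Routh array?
Routh array:
s^3: [1, 12.25]; s^2: [5.7, 14.289]; s^1: [9.74316]; s^0: [14.289]
First column: [1, 5.7, 9.74316, 14.289]. Sign changes = 0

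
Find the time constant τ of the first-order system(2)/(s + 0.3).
First-order system: τ = -1/pole. Pole = -0.3. τ = -1/(-0.3) = 3.333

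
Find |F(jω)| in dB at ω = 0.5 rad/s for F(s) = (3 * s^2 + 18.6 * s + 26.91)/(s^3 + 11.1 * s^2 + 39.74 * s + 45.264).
Substitute s = j*0.5: F(j0.5) = 0.589993 - 0.0552946j.
|F(j0.5)| = sqrt(Re² + Im²) = 0.5926.
20*log₁₀(0.5926) = -4.55 dB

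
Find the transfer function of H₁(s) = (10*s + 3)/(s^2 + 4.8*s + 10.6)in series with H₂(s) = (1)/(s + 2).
Series: H = H₁ · H₂ = (n₁·n₂)/(d₁·d₂).
Num: n₁·n₂ = 10*s + 3. Den: d₁·d₂ = s^3 + 6.8*s^2 + 20.2*s + 21.2.
H(s) = (10*s + 3)/(s^3 + 6.8*s^2 + 20.2*s + 21.2)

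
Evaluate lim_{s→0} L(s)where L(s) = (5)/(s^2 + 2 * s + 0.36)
DC gain = L(0) = num(0)/den(0) = 5/0.36 = 13.89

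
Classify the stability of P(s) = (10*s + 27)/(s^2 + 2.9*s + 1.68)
Denominator: s^2 + 2.9*s + 1.68 = (s + 0.8)(s + 2.1). Poles: -0.8, -2.1. Stable (all poles in LHP)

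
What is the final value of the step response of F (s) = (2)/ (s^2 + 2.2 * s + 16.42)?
FVT: lim_{t→∞} y(t) = lim_{s→0} s*Y(s) where Y(s) = F(s)/s.
= lim_{s→0} F(s) = F(0) = num(0)/den(0) = 2/16.42 = 0.1218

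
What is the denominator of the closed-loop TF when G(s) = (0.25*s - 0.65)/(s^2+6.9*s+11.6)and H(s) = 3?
Characteristic poly = G_den * H_den + G_num * H_num = (s^2 + 6.9*s + 11.6) + (0.75*s - 1.95) = s^2 + 7.65*s + 9.65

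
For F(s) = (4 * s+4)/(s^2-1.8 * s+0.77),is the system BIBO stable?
Denominator: s^2 - 1.8*s + 0.77 = (s - 1.1)(s - 0.7). Poles: 0.7, 1.1. All Re(p)<0: No (unstable)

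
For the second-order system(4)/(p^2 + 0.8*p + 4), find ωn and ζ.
Standard form: ωn²/(p²+2ζωn·p+ωn²).
const=4=ωn² → ωn=2, p coeff=0.8=2ζωn → ζ=0.2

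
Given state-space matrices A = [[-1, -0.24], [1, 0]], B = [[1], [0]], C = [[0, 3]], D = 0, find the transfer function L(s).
L(s) = C(sI - A)⁻¹B + D.
Characteristic polynomial det(sI - A) = s^2 + s + 0.24.
Numerator from C·adj(sI-A)·B + D·det(sI-A) = 3.
L(s) = (3)/(s^2 + s + 0.24)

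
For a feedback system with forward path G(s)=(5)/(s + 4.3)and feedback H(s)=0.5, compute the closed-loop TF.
Closed-loop T = G/(1+GH).
Numerator: G_num * H_den = 5.
Denominator: G_den * H_den + G_num * H_num = (s + 4.3) + (2.5) = s + 6.8.
T(s) = (5)/(s + 6.8)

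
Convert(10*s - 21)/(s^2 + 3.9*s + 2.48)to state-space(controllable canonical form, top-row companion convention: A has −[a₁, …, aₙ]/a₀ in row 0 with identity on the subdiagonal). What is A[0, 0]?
Reachable canonical form for den = s^2 + 3.9*s + 2.48: top row of A = -[a₁,a₂,...,aₙ]/a₀, ones on the subdiagonal, zeros elsewhere.
A = [[-3.9, -2.48], [1, 0]].
A[0,0] = -3.9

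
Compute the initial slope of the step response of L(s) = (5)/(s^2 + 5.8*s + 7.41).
IVT: y'(0⁺) = lim_{s→∞} s²·Y(s) = lim_{s→∞} s·L(s).
deg(num) = 0, deg(den) = 2, relative degree = 2 ≥ 2, so s·L(s) → 0. Initial slope = 0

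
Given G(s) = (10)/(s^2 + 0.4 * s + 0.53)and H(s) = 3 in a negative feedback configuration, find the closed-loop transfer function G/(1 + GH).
Closed-loop T = G/(1+GH).
Numerator: G_num * H_den = 10.
Denominator: G_den * H_den + G_num * H_num = (s^2 + 0.4*s + 0.53) + (30) = s^2 + 0.4*s + 30.53.
T(s) = (10)/(s^2 + 0.4*s + 30.53)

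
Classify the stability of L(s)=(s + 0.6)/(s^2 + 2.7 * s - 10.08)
Denominator: s^2 + 2.7*s - 10.08 = (s - 2.1)(s + 4.8). Poles: -4.8, 2.1. Unstable (1 pole(s) in RHP)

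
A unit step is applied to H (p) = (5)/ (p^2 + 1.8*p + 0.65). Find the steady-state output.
FVT: lim_{t→∞} y(t) = lim_{p→0} p*Y(p) where Y(p) = H(p)/p.
= lim_{p→0} H(p) = H(0) = num(0)/den(0) = 5/0.65 = 7.692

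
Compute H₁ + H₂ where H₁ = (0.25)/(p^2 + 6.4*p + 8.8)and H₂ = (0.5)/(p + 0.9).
Parallel: H = H₁ + H₂ = (n₁·d₂ + n₂·d₁)/(d₁·d₂).
n₁·d₂ = 0.25*p + 0.225. n₂·d₁ = 0.5*p^2 + 3.2*p + 4.4. Sum = 0.5*p^2 + 3.45*p + 4.625. d₁·d₂ = p^3 + 7.3*p^2 + 14.56*p + 7.92.
H(p) = (0.5*p^2 + 3.45*p + 4.625)/(p^3 + 7.3*p^2 + 14.56*p + 7.92)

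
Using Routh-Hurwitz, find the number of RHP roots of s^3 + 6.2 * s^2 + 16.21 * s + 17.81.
Routh array:
s^3: [1, 16.21]; s^2: [6.2, 17.81]; s^1: [13.3374]; s^0: [17.81]
First column: [1, 6.2, 13.3374, 17.81]. Sign changes = RHP roots = 0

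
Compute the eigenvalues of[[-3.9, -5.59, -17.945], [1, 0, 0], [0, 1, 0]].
Eigenvalues solve det(λI - A) = 0.
Characteristic polynomial: λ^3 + 3.9*λ^2 + 5.59*λ + 17.945 = 0.
Factor: (λ + 3.7)(λ^2 + 0.2*λ + 4.85) = 0.
Roots: -0.1 + 2.2j, -0.1 - 2.2j, -3.7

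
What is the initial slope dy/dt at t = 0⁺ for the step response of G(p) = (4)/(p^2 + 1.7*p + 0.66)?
IVT: y'(0⁺) = lim_{p→∞} p²·Y(p) = lim_{p→∞} p·G(p).
deg(num) = 0, deg(den) = 2, relative degree = 2 ≥ 2, so p·G(p) → 0. Initial slope = 0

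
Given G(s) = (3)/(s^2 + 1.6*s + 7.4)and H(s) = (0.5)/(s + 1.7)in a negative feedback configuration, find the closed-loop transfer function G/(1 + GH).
Closed-loop T = G/(1+GH).
Numerator: G_num * H_den = 3*s + 5.1.
Denominator: G_den * H_den + G_num * H_num = (s^3 + 3.3*s^2 + 10.12*s + 12.58) + (1.5) = s^3 + 3.3*s^2 + 10.12*s + 14.08.
T(s) = (3*s + 5.1)/(s^3 + 3.3*s^2 + 10.12*s + 14.08)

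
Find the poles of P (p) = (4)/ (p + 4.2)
Set denominator = 0: p + 4.2 = 0 → Poles: -4.2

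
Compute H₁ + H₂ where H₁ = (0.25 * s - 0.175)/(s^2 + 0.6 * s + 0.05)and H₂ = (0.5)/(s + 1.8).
Parallel: H = H₁ + H₂ = (n₁·d₂ + n₂·d₁)/(d₁·d₂).
n₁·d₂ = 0.25*s^2 + 0.275*s - 0.315. n₂·d₁ = 0.5*s^2 + 0.3*s + 0.025. Sum = 0.75*s^2 + 0.575*s - 0.29. d₁·d₂ = s^3 + 2.4*s^2 + 1.13*s + 0.09.
H(s) = (0.75*s^2 + 0.575*s - 0.29)/(s^3 + 2.4*s^2 + 1.13*s + 0.09)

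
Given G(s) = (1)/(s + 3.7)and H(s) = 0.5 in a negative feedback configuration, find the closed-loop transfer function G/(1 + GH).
Closed-loop T = G/(1+GH).
Numerator: G_num * H_den = 1.
Denominator: G_den * H_den + G_num * H_num = (s + 3.7) + (0.5) = s + 4.2.
T(s) = (1)/(s + 4.2)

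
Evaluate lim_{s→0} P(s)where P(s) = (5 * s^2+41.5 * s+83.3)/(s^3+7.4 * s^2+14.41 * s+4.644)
DC gain = P(0) = num(0)/den(0) = 83.3/4.644 = 17.94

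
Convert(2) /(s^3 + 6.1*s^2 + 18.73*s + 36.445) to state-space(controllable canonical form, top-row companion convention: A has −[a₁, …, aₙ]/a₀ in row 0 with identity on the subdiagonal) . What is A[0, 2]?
Reachable canonical form for den = s^3 + 6.1*s^2 + 18.73*s + 36.445: top row of A = -[a₁,a₂,...,aₙ]/a₀, ones on the subdiagonal, zeros elsewhere.
A = [[-6.1, -18.73, -36.445], [1, 0, 0], [0, 1, 0]].
A[0,2] = -36.445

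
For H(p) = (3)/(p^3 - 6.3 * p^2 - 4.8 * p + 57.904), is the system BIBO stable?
Denominator: p^3 - 6.3*p^2 - 4.8*p + 57.904 = (p - 4.7)(p - 4.4)(p + 2.8). Poles: -2.8, 4.4, 4.7. All Re(p)<0: No (unstable)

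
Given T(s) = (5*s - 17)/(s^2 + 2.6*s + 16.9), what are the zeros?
Set numerator = 0: 5*s - 17 = 0 → Zeros: 3.4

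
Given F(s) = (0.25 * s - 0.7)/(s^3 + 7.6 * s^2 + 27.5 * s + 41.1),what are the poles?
Set denominator = 0: s^3 + 7.6*s^2 + 27.5*s + 41.1 = (s + 3)(s^2 + 4.6*s + 13.7) = 0 → Poles: -2.3 + 2.9j, -2.3 - 2.9j, -3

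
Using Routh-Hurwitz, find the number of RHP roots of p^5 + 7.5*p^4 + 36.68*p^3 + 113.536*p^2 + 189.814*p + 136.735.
Routh array:
p^5: [1, 36.68, 189.814]; p^4: [7.5, 113.536, 136.735]; p^3: [21.5419, 171.583]; p^2: [53.7979, 136.735]; p^1: [116.831]; p^0: [136.735]
First column: [1, 7.5, 21.5419, 53.7979, 116.831, 136.735]. Sign changes = RHP roots = 0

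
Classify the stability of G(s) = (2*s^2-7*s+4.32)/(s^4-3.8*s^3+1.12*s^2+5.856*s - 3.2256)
Denominator: s^4 - 3.8*s^3 + 1.12*s^2 + 5.856*s - 3.2256 = (s - 2.8)(s + 1.2)(s - 0.6)(s - 1.6). Poles: -1.2, 0.6, 1.6, 2.8. Unstable (3 pole(s) in RHP)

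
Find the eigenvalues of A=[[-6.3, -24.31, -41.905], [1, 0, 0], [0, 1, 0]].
Eigenvalues solve det(λI - A) = 0.
Characteristic polynomial: λ^3 + 6.3*λ^2 + 24.31*λ + 41.905 = 0.
Factor: (λ + 2.9)(λ^2 + 3.4*λ + 14.45) = 0.
Roots: -1.7 + 3.4j, -1.7 - 3.4j, -2.9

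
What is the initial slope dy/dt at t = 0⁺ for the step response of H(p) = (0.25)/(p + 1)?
IVT: y'(0⁺) = lim_{p→∞} p²·Y(p) = lim_{p→∞} p·H(p).
deg(num) = 0, deg(den) = 1, relative degree = 1, so p·H(p) → (leading num)/(leading den) = 0.25/1 = 0.25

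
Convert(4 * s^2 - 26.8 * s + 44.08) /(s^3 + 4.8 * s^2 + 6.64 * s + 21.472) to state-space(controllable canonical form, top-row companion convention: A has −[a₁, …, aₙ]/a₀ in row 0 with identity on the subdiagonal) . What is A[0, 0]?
Reachable canonical form for den = s^3 + 4.8*s^2 + 6.64*s + 21.472: top row of A = -[a₁,a₂,...,aₙ]/a₀, ones on the subdiagonal, zeros elsewhere.
A = [[-4.8, -6.64, -21.472], [1, 0, 0], [0, 1, 0]].
A[0,0] = -4.8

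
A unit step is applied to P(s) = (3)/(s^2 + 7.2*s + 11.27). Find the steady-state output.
FVT: lim_{t→∞} y(t) = lim_{s→0} s*Y(s) where Y(s) = P(s)/s.
= lim_{s→0} P(s) = P(0) = num(0)/den(0) = 3/11.27 = 0.2662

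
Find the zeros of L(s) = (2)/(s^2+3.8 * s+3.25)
Numerator is a nonzero constant (2) → Zeros: none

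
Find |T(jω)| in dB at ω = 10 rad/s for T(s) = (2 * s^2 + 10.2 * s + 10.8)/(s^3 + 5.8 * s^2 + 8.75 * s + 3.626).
Substitute s = j*10: T(j10) = 0.013714 - 0.19868j.
|T(j10)| = sqrt(Re² + Im²) = 0.1992.
20*log₁₀(0.1992) = -14.02 dB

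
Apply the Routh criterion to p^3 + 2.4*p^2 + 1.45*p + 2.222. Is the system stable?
Routh array:
p^3: [1, 1.45]; p^2: [2.4, 2.222]; p^1: [0.524167]; p^0: [2.222]
First column: [1, 2.4, 0.524167, 2.222]. Sign changes = 0.
Yes, stable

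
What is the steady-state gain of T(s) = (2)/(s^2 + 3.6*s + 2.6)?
DC gain = T(0) = num(0)/den(0) = 2/2.6 = 0.7692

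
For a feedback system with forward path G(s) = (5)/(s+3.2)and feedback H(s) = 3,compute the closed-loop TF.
Closed-loop T = G/(1+GH).
Numerator: G_num * H_den = 5.
Denominator: G_den * H_den + G_num * H_num = (s + 3.2) + (15) = s + 18.2.
T(s) = (5)/(s + 18.2)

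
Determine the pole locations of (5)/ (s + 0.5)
Set denominator = 0: s + 0.5 = 0 → Poles: -0.5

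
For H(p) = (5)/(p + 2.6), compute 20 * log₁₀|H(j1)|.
Substitute p = j*1: H(j1) = 1.67526 - 0.64433j.
|H(j1)| = sqrt(Re² + Im²) = 1.795.
20*log₁₀(1.795) = 5.08 dB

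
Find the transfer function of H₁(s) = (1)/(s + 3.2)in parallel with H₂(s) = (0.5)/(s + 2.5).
Parallel: H = H₁ + H₂ = (n₁·d₂ + n₂·d₁)/(d₁·d₂).
n₁·d₂ = s + 2.5. n₂·d₁ = 0.5*s + 1.6. Sum = 1.5*s + 4.1. d₁·d₂ = s^2 + 5.7*s + 8.
H(s) = (1.5*s + 4.1)/(s^2 + 5.7*s + 8)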